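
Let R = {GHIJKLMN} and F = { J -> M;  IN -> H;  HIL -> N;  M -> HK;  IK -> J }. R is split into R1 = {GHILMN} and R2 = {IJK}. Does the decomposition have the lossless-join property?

No

Common attributes: R1 ∩ R2 = {I}.
No dependency enlarges {I}, so (I)⁺ = {I}.
The closure contains neither all of R1 = {GHILMN} nor all of R2 = {IJK}, so the common attributes are not a superkey of either fragment. The join is lossy.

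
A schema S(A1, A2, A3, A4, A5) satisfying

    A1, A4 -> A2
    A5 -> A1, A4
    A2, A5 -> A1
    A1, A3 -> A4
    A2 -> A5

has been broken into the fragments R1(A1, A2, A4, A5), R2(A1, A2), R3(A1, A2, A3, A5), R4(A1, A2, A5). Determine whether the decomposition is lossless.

Chase test. Columns are A1, A2, A3, A4, A5; row i has aⱼ where attribute j ∈ Ri, else bᵢⱼ.
Initial tableau (one row per fragment):
  row 1: a1 a2 b13 a4 a5
  row 2: a1 a2 b23 b24 b25
  row 3: a1 a2 a3 b34 a5
  row 4: a1 a2 b43 b44 a5
Rows 1 and 3 agree on A5; apply A5→A1, A4 and equate their A1, A4 entries.
Rows 1 and 4 agree on A5; apply A5→A1, A4 and equate their A1, A4 entries.
Rows 1 and 2 agree on A2; apply A2→A5 and equate their A5 entries.
Rows 1 and 2 agree on A5; apply A5→A1, A4 and equate their A1, A4 entries.
Row 3 is now all distinguished symbols — the join is lossless.

Yes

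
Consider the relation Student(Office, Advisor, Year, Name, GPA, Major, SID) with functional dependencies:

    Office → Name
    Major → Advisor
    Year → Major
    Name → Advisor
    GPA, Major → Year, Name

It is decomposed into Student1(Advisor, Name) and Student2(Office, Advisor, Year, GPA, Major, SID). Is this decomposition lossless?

Common attributes: Student1 ∩ Student2 = {Advisor}.
No dependency enlarges {Advisor}, so (Advisor)⁺ = {Advisor}.
The closure contains neither all of Student1 = {Advisor, Name} nor all of Student2 = {Office, Advisor, Year, GPA, Major, SID}, so the common attributes are not a superkey of either fragment. The join is lossy.

No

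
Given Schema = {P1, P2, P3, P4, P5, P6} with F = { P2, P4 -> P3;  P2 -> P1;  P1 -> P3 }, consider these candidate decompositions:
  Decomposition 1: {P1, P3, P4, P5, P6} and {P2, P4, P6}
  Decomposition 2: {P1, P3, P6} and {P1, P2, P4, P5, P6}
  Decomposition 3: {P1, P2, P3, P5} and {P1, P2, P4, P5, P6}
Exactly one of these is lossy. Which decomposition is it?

Decomposition 1

Decomposition 1: common = {P4, P6}, closure = {P4, P6} → lossy.
Decomposition 2: common = {P1, P6}, closure = {P1, P3, P6} → lossless.
Decomposition 3: common = {P1, P2, P5}, closure = {P1, P2, P3, P5} → lossless.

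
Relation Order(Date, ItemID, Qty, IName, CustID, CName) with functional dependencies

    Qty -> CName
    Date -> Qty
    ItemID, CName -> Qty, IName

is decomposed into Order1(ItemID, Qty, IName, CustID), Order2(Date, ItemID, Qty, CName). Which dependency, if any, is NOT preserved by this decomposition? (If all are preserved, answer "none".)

Qty → CName lies within Order2.
Date → Qty lies within Order2.
ItemID, CName → Qty, IName: restricted closure across fragments reaches Qty, IName.
Every dependency is enforceable on the fragments, so the decomposition is dependency-preserving.

none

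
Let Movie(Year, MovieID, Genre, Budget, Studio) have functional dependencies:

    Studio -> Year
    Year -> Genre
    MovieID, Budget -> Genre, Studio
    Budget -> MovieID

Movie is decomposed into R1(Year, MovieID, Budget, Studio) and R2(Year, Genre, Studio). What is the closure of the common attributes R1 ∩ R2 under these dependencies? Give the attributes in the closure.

R1 ∩ R2 = {Year, Studio}.
Year → Genre applies, adding Genre
Closure: {Year, Genre, Studio}.

Year, Genre, Studio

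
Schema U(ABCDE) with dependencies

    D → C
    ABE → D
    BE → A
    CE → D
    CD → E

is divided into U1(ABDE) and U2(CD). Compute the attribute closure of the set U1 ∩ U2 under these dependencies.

CDE

U1 ∩ U2 = {D}.
D → C applies, adding C
CD → E applies, adding E
Closure: {CDE}.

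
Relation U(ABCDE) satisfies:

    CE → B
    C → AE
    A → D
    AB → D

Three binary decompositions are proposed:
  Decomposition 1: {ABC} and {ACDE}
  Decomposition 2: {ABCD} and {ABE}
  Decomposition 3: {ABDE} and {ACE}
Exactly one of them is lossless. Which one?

Decomposition 1: common = {AC}, closure = {ABCDE} → lossless.
Decomposition 2: common = {AB}, closure = {ABD} → lossy.
Decomposition 3: common = {AE}, closure = {ADE} → lossy.

Decomposition 1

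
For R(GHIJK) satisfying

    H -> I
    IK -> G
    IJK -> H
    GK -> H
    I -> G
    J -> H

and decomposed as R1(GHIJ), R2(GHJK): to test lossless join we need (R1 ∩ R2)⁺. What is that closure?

R1 ∩ R2 = {GHJ}.
H → I applies, adding I
Closure: {GHIJ}.

GHIJ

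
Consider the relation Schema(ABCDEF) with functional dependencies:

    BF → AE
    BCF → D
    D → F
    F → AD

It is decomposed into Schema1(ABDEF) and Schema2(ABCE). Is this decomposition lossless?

Common attributes: Schema1 ∩ Schema2 = {ABE}.
No dependency enlarges {ABE}, so (ABE)⁺ = {ABE}.
The closure contains neither all of Schema1 = {ABDEF} nor all of Schema2 = {ABCE}, so the common attributes are not a superkey of either fragment. The join is lossy.

No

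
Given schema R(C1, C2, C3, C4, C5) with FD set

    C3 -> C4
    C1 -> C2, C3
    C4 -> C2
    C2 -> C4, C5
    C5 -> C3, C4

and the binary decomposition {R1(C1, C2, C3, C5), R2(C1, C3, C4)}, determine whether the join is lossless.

Common attributes: R1 ∩ R2 = {C1, C3}.
Closure of {C1, C3}: C3 → C4 applies, adding C4; C1 → C2, C3 applies, adding C2; C2 → C4, C5 applies, adding C5. So (C1, C3)⁺ = {C1, C2, C3, C4, C5}.
This closure contains every attribute of R1, so R1 ∩ R2 → R1. The join is lossless.

Yes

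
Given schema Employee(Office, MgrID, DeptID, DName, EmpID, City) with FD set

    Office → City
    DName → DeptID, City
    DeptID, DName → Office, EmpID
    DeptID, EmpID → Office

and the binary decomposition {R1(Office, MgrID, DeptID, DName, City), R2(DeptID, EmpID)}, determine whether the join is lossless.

No

Common attributes: R1 ∩ R2 = {DeptID}.
No dependency enlarges {DeptID}, so (DeptID)⁺ = {DeptID}.
The closure contains neither all of R1 = {Office, MgrID, DeptID, DName, City} nor all of R2 = {DeptID, EmpID}, so the common attributes are not a superkey of either fragment. The join is lossy.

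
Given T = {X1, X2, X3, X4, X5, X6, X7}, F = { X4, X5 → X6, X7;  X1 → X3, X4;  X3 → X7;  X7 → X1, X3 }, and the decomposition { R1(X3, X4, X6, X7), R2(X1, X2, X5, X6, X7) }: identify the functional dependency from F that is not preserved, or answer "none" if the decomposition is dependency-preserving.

X4, X5 → X6, X7

Check X4, X5 → X6, X7: no single fragment contains all of {X4, X5, X6, X7}, and the restricted closure of {X4, X5} across the fragments never reaches {X6, X7}.
X1 → X3, X4 is preserved.
X3 → X7 is preserved.
X7 → X1, X3 is preserved.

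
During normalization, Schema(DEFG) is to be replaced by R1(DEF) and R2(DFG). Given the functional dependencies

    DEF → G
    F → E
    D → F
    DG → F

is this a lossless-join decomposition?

Common attributes: R1 ∩ R2 = {DF}.
Closure of {DF}: F → E applies, adding E; DEF → G applies, adding G. So (DF)⁺ = {DEFG}.
This closure contains every attribute of R1, so R1 ∩ R2 → R1. The join is lossless.

Yes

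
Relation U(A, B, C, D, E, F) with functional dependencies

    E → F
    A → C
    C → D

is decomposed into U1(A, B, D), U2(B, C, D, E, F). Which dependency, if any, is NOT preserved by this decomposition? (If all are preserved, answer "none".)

A → C

Check A → C: no single fragment contains all of {A, C}, and the restricted closure of {A} across the fragments never reaches {C}.
E → F is preserved.
C → D is preserved.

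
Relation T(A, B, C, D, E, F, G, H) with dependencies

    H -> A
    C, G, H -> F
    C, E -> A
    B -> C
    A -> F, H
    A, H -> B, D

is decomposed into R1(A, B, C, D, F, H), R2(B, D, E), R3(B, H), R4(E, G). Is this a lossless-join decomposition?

No

Chase test. Columns are A, B, C, D, E, F, G, H; row i has aⱼ where attribute j ∈ Ri, else bᵢⱼ.
Initial tableau (one row per fragment):
  row 1: a1 a2 a3 a4 b15 a6 b17 a8
  row 2: b21 a2 b23 a4 a5 b26 b27 b28
  row 3: b31 a2 b33 b34 b35 b36 b37 a8
  row 4: b41 b42 b43 b44 a5 b46 a7 b48
Rows 1 and 3 agree on H; apply H→A and equate their A entries.
Rows 1 and 2 agree on B; apply B→C and equate their C entries.
Rows 1 and 3 agree on B; apply B→C and equate their C entries.
Rows 1 and 3 agree on A; apply A→F, H and equate their F, H entries.
Rows 1 and 3 agree on A, H; apply A, H→B, D and equate their B, D entries.
No row becomes fully distinguished — the join is lossy.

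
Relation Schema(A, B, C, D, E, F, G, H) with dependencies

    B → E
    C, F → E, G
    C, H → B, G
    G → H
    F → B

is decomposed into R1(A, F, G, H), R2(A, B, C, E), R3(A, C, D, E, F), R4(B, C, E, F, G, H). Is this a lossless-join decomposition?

Yes

Chase test. Columns are A, B, C, D, E, F, G, H; row i has aⱼ where attribute j ∈ Ri, else bᵢⱼ.
Initial tableau (one row per fragment):
  row 1: a1 b12 b13 b14 b15 a6 a7 a8
  row 2: a1 a2 a3 b24 a5 b26 b27 b28
  row 3: a1 b32 a3 a4 a5 a6 b37 b38
  row 4: b41 a2 a3 b44 a5 a6 a7 a8
Rows 3 and 4 agree on C, F; apply C, F→E, G and equate their E, G entries.
Rows 1 and 3 agree on G; apply G→H and equate their H entries.
Rows 1 and 3 agree on F; apply F→B and equate their B entries.
Rows 1 and 4 agree on F; apply F→B and equate their B entries.
Rows 1 and 2 agree on B; apply B→E and equate their E entries.
Row 3 is now all distinguished symbols — the join is lossless.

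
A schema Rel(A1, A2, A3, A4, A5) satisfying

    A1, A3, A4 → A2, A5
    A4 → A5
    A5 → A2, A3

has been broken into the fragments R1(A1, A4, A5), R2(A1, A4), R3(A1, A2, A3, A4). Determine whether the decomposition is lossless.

Chase test. Columns are A1, A2, A3, A4, A5; row i has aⱼ where attribute j ∈ Ri, else bᵢⱼ.
Initial tableau (one row per fragment):
  row 1: a1 b12 b13 a4 a5
  row 2: a1 b22 b23 a4 b25
  row 3: a1 a2 a3 a4 b35
Rows 1 and 2 agree on A4; apply A4→A5 and equate their A5 entries.
Rows 1 and 3 agree on A4; apply A4→A5 and equate their A5 entries.
Rows 1 and 2 agree on A5; apply A5→A2, A3 and equate their A2, A3 entries.
Rows 1 and 3 agree on A5; apply A5→A2, A3 and equate their A2, A3 entries.
Row 1 is now all distinguished symbols — the join is lossless.

Yes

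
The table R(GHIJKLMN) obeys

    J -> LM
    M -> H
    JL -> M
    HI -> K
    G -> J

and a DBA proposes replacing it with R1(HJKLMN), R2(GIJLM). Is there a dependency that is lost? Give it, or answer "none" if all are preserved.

Check HI → K: no single fragment contains all of {HIK}, and the restricted closure of {HI} across the fragments never reaches {K}.
J → LM is preserved.
M → H is preserved.
JL → M is preserved.
G → J is preserved.

HI -> K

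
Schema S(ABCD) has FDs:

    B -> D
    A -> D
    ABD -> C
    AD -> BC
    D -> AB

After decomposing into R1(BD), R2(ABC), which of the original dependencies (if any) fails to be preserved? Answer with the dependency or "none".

none

B → D lies within R1.
A → D: restricted closure across fragments reaches D.
ABD → C: restricted closure across fragments reaches C.
AD → BC: restricted closure across fragments reaches BC.
D → AB: restricted closure across fragments reaches AB.
Every dependency is enforceable on the fragments, so the decomposition is dependency-preserving.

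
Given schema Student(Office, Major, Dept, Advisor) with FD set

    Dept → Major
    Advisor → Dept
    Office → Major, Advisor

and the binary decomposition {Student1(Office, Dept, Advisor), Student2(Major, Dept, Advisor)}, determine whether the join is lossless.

Common attributes: Student1 ∩ Student2 = {Dept, Advisor}.
Closure of {Dept, Advisor}: Dept → Major applies, adding Major. So (Dept, Advisor)⁺ = {Major, Dept, Advisor}.
This closure contains every attribute of Student2, so Student1 ∩ Student2 → Student2. The join is lossless.

Yes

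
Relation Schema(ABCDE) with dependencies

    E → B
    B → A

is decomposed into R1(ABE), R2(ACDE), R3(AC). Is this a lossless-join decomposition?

Chase test. Columns are ABCDE; row i has aⱼ where attribute j ∈ Ri, else bᵢⱼ.
Initial tableau (one row per fragment):
  row 1: a1 a2 b13 b14 a5
  row 2: a1 b22 a3 a4 a5
  row 3: a1 b32 a3 b34 b35
Rows 1 and 2 agree on E; apply E→B and equate their B entries.
Row 2 is now all distinguished symbols — the join is lossless.

Yes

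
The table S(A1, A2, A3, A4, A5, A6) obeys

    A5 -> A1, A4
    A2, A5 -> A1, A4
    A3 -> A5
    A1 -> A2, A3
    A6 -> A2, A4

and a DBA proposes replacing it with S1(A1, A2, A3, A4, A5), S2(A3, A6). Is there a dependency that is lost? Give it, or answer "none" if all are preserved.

A6 -> A2, A4

Check A6 → A2, A4: no single fragment contains all of {A2, A4, A6}, and the restricted closure of {A6} across the fragments never reaches {A2, A4}.
A5 → A1, A4 is preserved.
A2, A5 → A1, A4 is preserved.
A3 → A5 is preserved.
A1 → A2, A3 is preserved.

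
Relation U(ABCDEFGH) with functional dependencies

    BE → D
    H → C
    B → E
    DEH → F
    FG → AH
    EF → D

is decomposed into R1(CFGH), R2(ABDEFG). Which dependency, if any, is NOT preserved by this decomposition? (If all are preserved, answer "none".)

DEH → F

Check DEH → F: no single fragment contains all of {DEFH}, and the restricted closure of {DEH} across the fragments never reaches {F}.
BE → D is preserved.
H → C is preserved.
B → E is preserved.
FG → AH is preserved.
EF → D is preserved.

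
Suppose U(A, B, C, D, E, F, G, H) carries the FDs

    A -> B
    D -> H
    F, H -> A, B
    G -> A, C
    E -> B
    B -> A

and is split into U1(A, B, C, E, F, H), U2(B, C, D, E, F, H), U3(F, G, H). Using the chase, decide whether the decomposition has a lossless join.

No

Chase test. Columns are A, B, C, D, E, F, G, H; row i has aⱼ where attribute j ∈ Ui, else bᵢⱼ.
Initial tableau (one row per fragment):
  row 1: a1 a2 a3 b14 a5 a6 b17 a8
  row 2: b21 a2 a3 a4 a5 a6 b27 a8
  row 3: b31 b32 b33 b34 b35 a6 a7 a8
Rows 1 and 2 agree on F, H; apply F, H→A, B and equate their A, B entries.
Rows 1 and 3 agree on F, H; apply F, H→A, B and equate their A, B entries.
No row becomes fully distinguished — the join is lossy.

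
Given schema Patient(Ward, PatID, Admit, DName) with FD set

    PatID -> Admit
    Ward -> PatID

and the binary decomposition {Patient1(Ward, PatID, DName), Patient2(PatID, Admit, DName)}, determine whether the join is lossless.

Common attributes: Patient1 ∩ Patient2 = {PatID, DName}.
Closure of {PatID, DName}: PatID → Admit applies, adding Admit. So (PatID, DName)⁺ = {PatID, Admit, DName}.
This closure contains every attribute of Patient2, so Patient1 ∩ Patient2 → Patient2. The join is lossless.

Yes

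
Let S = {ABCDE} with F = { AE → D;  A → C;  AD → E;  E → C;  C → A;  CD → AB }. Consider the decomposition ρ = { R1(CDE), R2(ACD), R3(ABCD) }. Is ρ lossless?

Chase test. Columns are ABCDE; row i has aⱼ where attribute j ∈ Ri, else bᵢⱼ.
Initial tableau (one row per fragment):
  row 1: b11 b12 a3 a4 a5
  row 2: a1 b22 a3 a4 b25
  row 3: a1 a2 a3 a4 b35
Rows 2 and 3 agree on AD; apply AD→E and equate their E entries.
Rows 1 and 2 agree on C; apply C→A and equate their A entries.
Rows 1 and 2 agree on CD; apply CD→AB and equate their AB entries.
Rows 1 and 3 agree on CD; apply CD→AB and equate their AB entries.
Rows 1 and 2 agree on AD; apply AD→E and equate their E entries.
Row 1 is now all distinguished symbols — the join is lossless.

Yes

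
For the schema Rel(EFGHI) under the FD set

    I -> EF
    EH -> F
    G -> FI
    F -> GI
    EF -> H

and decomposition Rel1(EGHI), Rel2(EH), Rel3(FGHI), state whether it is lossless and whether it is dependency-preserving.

Lossless test (chase): Rows 1 and 3 agree on I; apply I→EF and equate their EF entries. Rows 1 and 2 agree on EH; apply EH→F and equate their F entries. Rows 1 and 2 agree on F; apply F→GI and equate their GI entries. Row 1 is now all distinguished symbols — the join is lossless.
Dependency preservation: I → EF; EH → F; EF → H are not contained in any single fragment, but the restricted closure of each left-hand side across the fragments still reaches the right-hand side; the remaining FDs each lie inside some fragment. All dependencies are preserved.

lossless and dependency-preserving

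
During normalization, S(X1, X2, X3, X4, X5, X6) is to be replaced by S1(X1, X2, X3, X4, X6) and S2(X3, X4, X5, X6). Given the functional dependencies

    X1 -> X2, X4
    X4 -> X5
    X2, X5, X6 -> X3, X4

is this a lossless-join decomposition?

Common attributes: S1 ∩ S2 = {X3, X4, X6}.
Closure of {X3, X4, X6}: X4 → X5 applies, adding X5. So (X3, X4, X6)⁺ = {X3, X4, X5, X6}.
This closure contains every attribute of S2, so S1 ∩ S2 → S2. The join is lossless.

Yes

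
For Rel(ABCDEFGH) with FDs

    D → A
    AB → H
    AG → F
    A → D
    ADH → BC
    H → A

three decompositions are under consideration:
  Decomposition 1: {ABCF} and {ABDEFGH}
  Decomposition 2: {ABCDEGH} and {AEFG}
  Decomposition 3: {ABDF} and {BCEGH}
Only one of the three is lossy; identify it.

Decomposition 1: common = {ABF}, closure = {ABCDFH} → lossless.
Decomposition 2: common = {AEG}, closure = {ADEFG} → lossless.
Decomposition 3: common = {B}, closure = {B} → lossy.

Decomposition 3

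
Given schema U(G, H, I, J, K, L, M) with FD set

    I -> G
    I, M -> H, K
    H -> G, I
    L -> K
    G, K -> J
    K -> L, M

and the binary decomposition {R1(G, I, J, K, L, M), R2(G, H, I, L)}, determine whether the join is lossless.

Yes

Common attributes: R1 ∩ R2 = {G, I, L}.
Closure of {G, I, L}: L → K applies, adding K; G, K → J applies, adding J; K → L, M applies, adding M; I, M → H, K applies, adding H. So (G, I, L)⁺ = {G, H, I, J, K, L, M}.
This closure contains every attribute of R1, so R1 ∩ R2 → R1. The join is lossless.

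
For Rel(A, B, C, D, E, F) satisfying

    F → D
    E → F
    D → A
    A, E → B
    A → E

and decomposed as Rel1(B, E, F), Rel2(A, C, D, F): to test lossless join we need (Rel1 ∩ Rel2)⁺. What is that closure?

A, B, D, E, F

Rel1 ∩ Rel2 = {F}.
F → D applies, adding D
D → A applies, adding A
A → E applies, adding E
A, E → B applies, adding B
Closure: {A, B, D, E, F}.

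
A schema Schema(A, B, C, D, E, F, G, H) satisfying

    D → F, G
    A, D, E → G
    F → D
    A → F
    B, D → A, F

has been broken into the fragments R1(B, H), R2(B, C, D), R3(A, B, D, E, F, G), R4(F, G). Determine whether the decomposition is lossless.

Chase test. Columns are A, B, C, D, E, F, G, H; row i has aⱼ where attribute j ∈ Ri, else bᵢⱼ.
Initial tableau (one row per fragment):
  row 1: b11 a2 b13 b14 b15 b16 b17 a8
  row 2: b21 a2 a3 a4 b25 b26 b27 b28
  row 3: a1 a2 b33 a4 a5 a6 a7 b38
  row 4: b41 b42 b43 b44 b45 a6 a7 b48
Rows 2 and 3 agree on D; apply D→F, G and equate their F, G entries.
Rows 2 and 4 agree on F; apply F→D and equate their D entries.
Rows 2 and 3 agree on B, D; apply B, D→A, F and equate their A, F entries.
No row becomes fully distinguished — the join is lossy.

No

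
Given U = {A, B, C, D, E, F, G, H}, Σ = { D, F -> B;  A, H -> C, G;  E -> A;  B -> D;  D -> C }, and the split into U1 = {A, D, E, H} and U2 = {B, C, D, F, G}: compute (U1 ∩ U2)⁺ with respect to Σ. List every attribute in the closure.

U1 ∩ U2 = {D}.
D → C applies, adding C
Closure: {C, D}.

C, D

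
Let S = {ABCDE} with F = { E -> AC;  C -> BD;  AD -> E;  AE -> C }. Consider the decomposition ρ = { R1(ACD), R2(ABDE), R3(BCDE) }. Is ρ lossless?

Yes

Chase test. Columns are ABCDE; row i has aⱼ where attribute j ∈ Ri, else bᵢⱼ.
Initial tableau (one row per fragment):
  row 1: a1 b12 a3 a4 b15
  row 2: a1 a2 b23 a4 a5
  row 3: b31 a2 a3 a4 a5
Rows 2 and 3 agree on E; apply E→AC and equate their AC entries.
Rows 1 and 2 agree on C; apply C→BD and equate their BD entries.
Rows 1 and 2 agree on AD; apply AD→E and equate their E entries.
Row 1 is now all distinguished symbols — the join is lossless.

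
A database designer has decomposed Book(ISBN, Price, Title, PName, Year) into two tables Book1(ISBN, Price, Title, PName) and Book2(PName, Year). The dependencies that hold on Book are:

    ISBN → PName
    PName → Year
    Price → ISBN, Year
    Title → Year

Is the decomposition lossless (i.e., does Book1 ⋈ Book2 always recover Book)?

Common attributes: Book1 ∩ Book2 = {PName}.
Closure of {PName}: PName → Year applies, adding Year. So (PName)⁺ = {PName, Year}.
This closure contains every attribute of Book2, so Book1 ∩ Book2 → Book2. The join is lossless.

Yes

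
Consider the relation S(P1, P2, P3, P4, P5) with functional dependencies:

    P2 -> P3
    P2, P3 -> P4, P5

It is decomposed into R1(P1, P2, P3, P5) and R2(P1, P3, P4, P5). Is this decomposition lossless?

No

Common attributes: R1 ∩ R2 = {P1, P3, P5}.
No dependency enlarges {P1, P3, P5}, so (P1, P3, P5)⁺ = {P1, P3, P5}.
The closure contains neither all of R1 = {P1, P2, P3, P5} nor all of R2 = {P1, P3, P4, P5}, so the common attributes are not a superkey of either fragment. The join is lossy.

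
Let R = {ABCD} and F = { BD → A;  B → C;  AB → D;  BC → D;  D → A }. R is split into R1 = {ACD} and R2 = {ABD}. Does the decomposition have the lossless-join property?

Common attributes: R1 ∩ R2 = {AD}.
No dependency enlarges {AD}, so (AD)⁺ = {AD}.
The closure contains neither all of R1 = {ACD} nor all of R2 = {ABD}, so the common attributes are not a superkey of either fragment. The join is lossy.

No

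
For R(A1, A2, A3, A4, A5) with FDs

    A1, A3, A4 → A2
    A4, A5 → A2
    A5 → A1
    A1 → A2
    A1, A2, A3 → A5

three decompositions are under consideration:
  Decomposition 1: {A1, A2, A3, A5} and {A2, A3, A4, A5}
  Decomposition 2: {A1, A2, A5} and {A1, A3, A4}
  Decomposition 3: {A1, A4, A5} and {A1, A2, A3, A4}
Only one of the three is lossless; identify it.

Decomposition 1

Decomposition 1: common = {A2, A3, A5}, closure = {A1, A2, A3, A5} → lossless.
Decomposition 2: common = {A1}, closure = {A1, A2} → lossy.
Decomposition 3: common = {A1, A4}, closure = {A1, A2, A4} → lossy.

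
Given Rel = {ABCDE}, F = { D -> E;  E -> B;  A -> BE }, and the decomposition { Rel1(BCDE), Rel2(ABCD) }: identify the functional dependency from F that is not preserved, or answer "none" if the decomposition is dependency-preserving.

Check A → BE: no single fragment contains all of {ABE}, and the restricted closure of {A} across the fragments never reaches {BE}.
D → E is preserved.
E → B is preserved.

A -> BE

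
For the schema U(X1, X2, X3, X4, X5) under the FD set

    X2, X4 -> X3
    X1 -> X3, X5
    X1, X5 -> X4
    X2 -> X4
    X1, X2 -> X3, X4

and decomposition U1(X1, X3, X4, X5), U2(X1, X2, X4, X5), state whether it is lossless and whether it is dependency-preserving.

lossless but not dependency-preserving

Lossless test: (X1, X4, X5)⁺ = {X1, X3, X4, X5}, which contains all of one fragment — lossless.
Dependency preservation: the restricted closure of {X2, X4} across the fragments never reaches {X3}, so X2, X4 → X3 cannot be enforced without a join — not preserved.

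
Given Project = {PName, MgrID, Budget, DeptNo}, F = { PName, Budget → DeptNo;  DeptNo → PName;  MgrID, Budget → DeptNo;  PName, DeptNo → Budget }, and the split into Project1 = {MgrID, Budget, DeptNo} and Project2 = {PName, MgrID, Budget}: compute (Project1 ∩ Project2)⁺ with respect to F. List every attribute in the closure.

PName, MgrID, Budget, DeptNo

Project1 ∩ Project2 = {MgrID, Budget}.
MgrID, Budget → DeptNo applies, adding DeptNo
DeptNo → PName applies, adding PName
Closure: {PName, MgrID, Budget, DeptNo}.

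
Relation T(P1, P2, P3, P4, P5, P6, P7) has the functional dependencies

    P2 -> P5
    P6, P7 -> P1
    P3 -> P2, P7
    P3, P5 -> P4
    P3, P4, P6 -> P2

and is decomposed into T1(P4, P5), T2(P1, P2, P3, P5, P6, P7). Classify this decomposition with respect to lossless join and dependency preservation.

lossy and not dependency-preserving

Lossless test: (P5)⁺ = {P5}, which is a superkey of neither fragment — lossy.
Dependency preservation: the restricted closure of {P3, P5} across the fragments never reaches {P4}, so P3, P5 → P4 cannot be enforced without a join — not preserved.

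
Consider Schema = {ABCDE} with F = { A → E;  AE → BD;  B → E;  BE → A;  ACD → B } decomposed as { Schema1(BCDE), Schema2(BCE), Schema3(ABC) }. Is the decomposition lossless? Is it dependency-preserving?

Lossless test (chase): Rows 1 and 3 agree on B; apply B→E and equate their E entries. Rows 1 and 2 agree on BE; apply BE→A and equate their A entries. Rows 1 and 3 agree on BE; apply BE→A and equate their A entries. Rows 1 and 2 agree on AE; apply AE→BD and equate their BD entries. Rows 1 and 3 agree on AE; apply AE→BD and equate their BD entries. Row 1 is now all distinguished symbols — the join is lossless.
Dependency preservation: A → E; AE → BD; BE → A; ACD → B are not contained in any single fragment, but the restricted closure of each left-hand side across the fragments still reaches the right-hand side; the remaining FDs each lie inside some fragment. All dependencies are preserved.

lossless and dependency-preserving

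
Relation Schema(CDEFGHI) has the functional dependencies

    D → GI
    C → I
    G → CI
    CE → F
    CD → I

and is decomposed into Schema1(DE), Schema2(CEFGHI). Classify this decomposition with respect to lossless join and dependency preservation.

lossy and not dependency-preserving

Lossless test: (E)⁺ = {E}, which is a superkey of neither fragment — lossy.
Dependency preservation: the restricted closure of {D} across the fragments never reaches {GI}, so D → GI cannot be enforced without a join — not preserved.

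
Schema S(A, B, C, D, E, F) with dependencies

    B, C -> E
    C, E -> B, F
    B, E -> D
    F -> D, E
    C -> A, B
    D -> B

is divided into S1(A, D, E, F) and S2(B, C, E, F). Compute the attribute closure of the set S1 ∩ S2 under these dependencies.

B, D, E, F

S1 ∩ S2 = {E, F}.
F → D, E applies, adding D
D → B applies, adding B
Closure: {B, D, E, F}.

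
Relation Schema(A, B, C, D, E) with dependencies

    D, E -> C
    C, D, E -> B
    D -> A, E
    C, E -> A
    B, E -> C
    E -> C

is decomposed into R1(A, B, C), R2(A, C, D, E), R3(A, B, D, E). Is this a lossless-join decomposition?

Chase test. Columns are A, B, C, D, E; row i has aⱼ where attribute j ∈ Ri, else bᵢⱼ.
Initial tableau (one row per fragment):
  row 1: a1 a2 a3 b14 b15
  row 2: a1 b22 a3 a4 a5
  row 3: a1 a2 b33 a4 a5
Rows 2 and 3 agree on D, E; apply D, E→C and equate their C entries.
Rows 2 and 3 agree on C, D, E; apply C, D, E→B and equate their B entries.
Row 2 is now all distinguished symbols — the join is lossless.

Yes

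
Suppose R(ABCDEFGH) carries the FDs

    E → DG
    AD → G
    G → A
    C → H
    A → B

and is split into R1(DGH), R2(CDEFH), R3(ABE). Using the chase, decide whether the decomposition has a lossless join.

No

Chase test. Columns are ABCDEFGH; row i has aⱼ where attribute j ∈ Ri, else bᵢⱼ.
Initial tableau (one row per fragment):
  row 1: b11 b12 b13 a4 b15 b16 a7 a8
  row 2: b21 b22 a3 a4 a5 a6 b27 a8
  row 3: a1 a2 b33 b34 a5 b36 b37 b38
Rows 2 and 3 agree on E; apply E→DG and equate their DG entries.
Rows 2 and 3 agree on G; apply G→A and equate their A entries.
Rows 2 and 3 agree on A; apply A→B and equate their B entries.
No row becomes fully distinguished — the join is lossy.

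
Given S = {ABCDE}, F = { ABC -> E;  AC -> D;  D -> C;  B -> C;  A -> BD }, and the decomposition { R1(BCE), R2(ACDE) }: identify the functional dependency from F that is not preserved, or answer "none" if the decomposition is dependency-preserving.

A -> BD

Check A → BD: no single fragment contains all of {ABD}, and the restricted closure of {A} across the fragments never reaches {BD}.
ABC → E is preserved.
AC → D is preserved.
D → C is preserved.
B → C is preserved.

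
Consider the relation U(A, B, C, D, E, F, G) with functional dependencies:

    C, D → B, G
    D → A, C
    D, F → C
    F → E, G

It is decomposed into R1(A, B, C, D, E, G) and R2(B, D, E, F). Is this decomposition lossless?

Common attributes: R1 ∩ R2 = {B, D, E}.
Closure of {B, D, E}: D → A, C applies, adding A, C; C, D → B, G applies, adding G. So (B, D, E)⁺ = {A, B, C, D, E, G}.
This closure contains every attribute of R1, so R1 ∩ R2 → R1. The join is lossless.

Yes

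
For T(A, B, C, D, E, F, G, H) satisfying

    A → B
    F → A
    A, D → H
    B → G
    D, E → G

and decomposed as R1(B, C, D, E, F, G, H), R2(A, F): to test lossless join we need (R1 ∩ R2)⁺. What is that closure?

A, B, F, G

R1 ∩ R2 = {F}.
F → A applies, adding A
A → B applies, adding B
B → G applies, adding G
Closure: {A, B, F, G}.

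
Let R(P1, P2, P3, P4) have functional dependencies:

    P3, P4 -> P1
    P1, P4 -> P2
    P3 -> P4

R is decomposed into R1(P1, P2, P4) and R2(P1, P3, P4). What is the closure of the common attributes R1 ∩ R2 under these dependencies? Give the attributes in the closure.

R1 ∩ R2 = {P1, P4}.
P1, P4 → P2 applies, adding P2
Closure: {P1, P2, P4}.

P1, P2, P4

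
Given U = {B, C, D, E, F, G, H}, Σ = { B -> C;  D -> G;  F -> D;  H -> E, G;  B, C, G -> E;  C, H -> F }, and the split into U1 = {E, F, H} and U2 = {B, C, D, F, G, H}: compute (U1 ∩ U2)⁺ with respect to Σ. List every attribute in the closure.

U1 ∩ U2 = {F, H}.
F → D applies, adding D
H → E, G applies, adding E, G
Closure: {D, E, F, G, H}.

D, E, F, G, H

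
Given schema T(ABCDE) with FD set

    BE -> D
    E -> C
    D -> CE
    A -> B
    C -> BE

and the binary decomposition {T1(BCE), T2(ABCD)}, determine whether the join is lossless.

Yes

Common attributes: T1 ∩ T2 = {BC}.
Closure of {BC}: C → BE applies, adding E; BE → D applies, adding D. So (BC)⁺ = {BCDE}.
This closure contains every attribute of T1, so T1 ∩ T2 → T1. The join is lossless.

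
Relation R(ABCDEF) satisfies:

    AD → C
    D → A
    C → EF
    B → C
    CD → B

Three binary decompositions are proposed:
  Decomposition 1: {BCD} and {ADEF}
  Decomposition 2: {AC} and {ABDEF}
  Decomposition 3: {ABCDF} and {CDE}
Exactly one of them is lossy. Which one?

Decomposition 1: common = {D}, closure = {ABCDEF} → lossless.
Decomposition 2: common = {A}, closure = {A} → lossy.
Decomposition 3: common = {CD}, closure = {ABCDEF} → lossless.

Decomposition 2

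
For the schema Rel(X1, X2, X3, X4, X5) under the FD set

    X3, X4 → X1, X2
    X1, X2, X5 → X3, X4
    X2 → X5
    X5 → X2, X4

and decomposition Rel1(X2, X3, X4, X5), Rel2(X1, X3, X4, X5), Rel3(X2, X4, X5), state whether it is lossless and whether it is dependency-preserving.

lossless and dependency-preserving

Lossless test (chase): Rows 1 and 2 agree on X3, X4; apply X3, X4→X1, X2 and equate their X1, X2 entries. Row 1 is now all distinguished symbols — the join is lossless.
Dependency preservation: X3, X4 → X1, X2; X1, X2, X5 → X3, X4 are not contained in any single fragment, but the restricted closure of each left-hand side across the fragments still reaches the right-hand side; the remaining FDs each lie inside some fragment. All dependencies are preserved.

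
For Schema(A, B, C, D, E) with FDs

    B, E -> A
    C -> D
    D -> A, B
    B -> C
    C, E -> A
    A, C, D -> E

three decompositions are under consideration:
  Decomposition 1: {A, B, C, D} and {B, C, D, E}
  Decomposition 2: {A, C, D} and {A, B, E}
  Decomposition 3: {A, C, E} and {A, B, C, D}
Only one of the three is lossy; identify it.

Decomposition 1: common = {B, C, D}, closure = {A, B, C, D, E} → lossless.
Decomposition 2: common = {A}, closure = {A} → lossy.
Decomposition 3: common = {A, C}, closure = {A, B, C, D, E} → lossless.

Decomposition 2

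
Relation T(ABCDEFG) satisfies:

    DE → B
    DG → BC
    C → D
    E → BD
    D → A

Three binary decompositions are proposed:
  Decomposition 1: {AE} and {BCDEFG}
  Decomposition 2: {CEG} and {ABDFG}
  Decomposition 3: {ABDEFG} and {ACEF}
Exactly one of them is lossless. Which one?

Decomposition 1

Decomposition 1: common = {E}, closure = {ABDE} → lossless.
Decomposition 2: common = {G}, closure = {G} → lossy.
Decomposition 3: common = {AEF}, closure = {ABDEF} → lossy.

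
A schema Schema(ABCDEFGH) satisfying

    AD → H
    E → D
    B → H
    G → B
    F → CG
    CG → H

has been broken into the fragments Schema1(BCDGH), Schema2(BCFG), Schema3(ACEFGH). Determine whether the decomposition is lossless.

Chase test. Columns are ABCDEFGH; row i has aⱼ where attribute j ∈ Schemai, else bᵢⱼ.
Initial tableau (one row per fragment):
  row 1: b11 a2 a3 a4 b15 b16 a7 a8
  row 2: b21 a2 a3 b24 b25 a6 a7 b28
  row 3: a1 b32 a3 b34 a5 a6 a7 a8
Rows 1 and 2 agree on B; apply B→H and equate their H entries.
Rows 1 and 3 agree on G; apply G→B and equate their B entries.
No row becomes fully distinguished — the join is lossy.

No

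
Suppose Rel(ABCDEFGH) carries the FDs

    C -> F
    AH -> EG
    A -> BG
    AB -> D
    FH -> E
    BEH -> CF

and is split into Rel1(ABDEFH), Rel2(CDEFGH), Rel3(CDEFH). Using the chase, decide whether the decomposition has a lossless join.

No

Chase test. Columns are ABCDEFGH; row i has aⱼ where attribute j ∈ Reli, else bᵢⱼ.
Initial tableau (one row per fragment):
  row 1: a1 a2 b13 a4 a5 a6 b17 a8
  row 2: b21 b22 a3 a4 a5 a6 a7 a8
  row 3: b31 b32 a3 a4 a5 a6 b37 a8
No row becomes fully distinguished — the join is lossy.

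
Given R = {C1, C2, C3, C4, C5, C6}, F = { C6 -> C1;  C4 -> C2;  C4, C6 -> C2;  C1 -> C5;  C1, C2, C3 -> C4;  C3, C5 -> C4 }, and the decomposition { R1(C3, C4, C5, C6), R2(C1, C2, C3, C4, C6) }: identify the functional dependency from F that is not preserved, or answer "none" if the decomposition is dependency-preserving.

C1 -> C5

Check C1 → C5: no single fragment contains all of {C1, C5}, and the restricted closure of {C1} across the fragments never reaches {C5}.
C6 → C1 is preserved.
C4 → C2 is preserved.
C4, C6 → C2 is preserved.
C1, C2, C3 → C4 is preserved.
C3, C5 → C4 is preserved.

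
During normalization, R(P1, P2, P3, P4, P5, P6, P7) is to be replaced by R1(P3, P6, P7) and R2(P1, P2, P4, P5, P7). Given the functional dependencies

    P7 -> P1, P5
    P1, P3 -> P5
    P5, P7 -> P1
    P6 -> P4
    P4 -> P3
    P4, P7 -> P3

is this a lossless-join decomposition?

No

Common attributes: R1 ∩ R2 = {P7}.
Closure of {P7}: P7 → P1, P5 applies, adding P1, P5. So (P7)⁺ = {P1, P5, P7}.
The closure contains neither all of R1 = {P3, P6, P7} nor all of R2 = {P1, P2, P4, P5, P7}, so the common attributes are not a superkey of either fragment. The join is lossy.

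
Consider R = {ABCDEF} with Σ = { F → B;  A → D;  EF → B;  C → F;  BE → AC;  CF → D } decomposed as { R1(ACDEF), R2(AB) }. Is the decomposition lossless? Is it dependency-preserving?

lossy and not dependency-preserving

Lossless test: (A)⁺ = {AD}, which is a superkey of neither fragment — lossy.
Dependency preservation: the restricted closure of {F} across the fragments never reaches {B}, so F → B cannot be enforced without a join — not preserved.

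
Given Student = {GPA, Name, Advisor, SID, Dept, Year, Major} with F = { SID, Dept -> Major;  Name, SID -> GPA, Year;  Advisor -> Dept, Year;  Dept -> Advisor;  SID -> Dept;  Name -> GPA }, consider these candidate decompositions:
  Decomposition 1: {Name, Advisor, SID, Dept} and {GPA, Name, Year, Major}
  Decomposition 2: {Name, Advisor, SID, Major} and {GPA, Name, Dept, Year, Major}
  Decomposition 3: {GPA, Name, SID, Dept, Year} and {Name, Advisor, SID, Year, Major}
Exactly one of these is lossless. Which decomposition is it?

Decomposition 1: common = {Name}, closure = {GPA, Name} → lossy.
Decomposition 2: common = {Name, Major}, closure = {GPA, Name, Major} → lossy.
Decomposition 3: common = {Name, SID, Year}, closure = {GPA, Name, Advisor, SID, Dept, Year, Major} → lossless.

Decomposition 3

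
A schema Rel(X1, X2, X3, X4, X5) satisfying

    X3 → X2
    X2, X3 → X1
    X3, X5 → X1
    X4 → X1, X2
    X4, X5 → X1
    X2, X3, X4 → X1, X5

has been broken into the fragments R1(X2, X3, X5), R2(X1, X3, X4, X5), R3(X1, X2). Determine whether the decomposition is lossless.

Chase test. Columns are X1, X2, X3, X4, X5; row i has aⱼ where attribute j ∈ Ri, else bᵢⱼ.
Initial tableau (one row per fragment):
  row 1: b11 a2 a3 b14 a5
  row 2: a1 b22 a3 a4 a5
  row 3: a1 a2 b33 b34 b35
Rows 1 and 2 agree on X3; apply X3→X2 and equate their X2 entries.
Rows 1 and 2 agree on X2, X3; apply X2, X3→X1 and equate their X1 entries.
Row 2 is now all distinguished symbols — the join is lossless.

Yes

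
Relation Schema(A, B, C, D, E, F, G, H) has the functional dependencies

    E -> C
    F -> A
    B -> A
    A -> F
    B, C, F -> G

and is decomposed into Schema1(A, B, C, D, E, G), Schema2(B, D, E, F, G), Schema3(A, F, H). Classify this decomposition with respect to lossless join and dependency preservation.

lossy but dependency-preserving

Lossless test (chase): Rows 1 and 2 agree on E; apply E→C and equate their C entries. Rows 2 and 3 agree on F; apply F→A and equate their A entries. Rows 1 and 2 agree on A; apply A→F and equate their F entries. No row becomes fully distinguished — the join is lossy.
Dependency preservation: B, C, F → G is not contained in any single fragment, but the restricted closure of its left-hand side across the fragments still reaches the right-hand side; the remaining FDs each lie inside some fragment. All dependencies are preserved.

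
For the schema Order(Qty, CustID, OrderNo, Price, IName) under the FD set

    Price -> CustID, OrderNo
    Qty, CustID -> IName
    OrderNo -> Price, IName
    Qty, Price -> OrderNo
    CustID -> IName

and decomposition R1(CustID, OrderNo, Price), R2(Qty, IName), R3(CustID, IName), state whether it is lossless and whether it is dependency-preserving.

Lossless test (chase): Rows 1 and 3 agree on CustID; apply CustID→IName and equate their IName entries. No row becomes fully distinguished — the join is lossy.
Dependency preservation: Qty, CustID → IName; OrderNo → Price, IName; Qty, Price → OrderNo are not contained in any single fragment, but the restricted closure of each left-hand side across the fragments still reaches the right-hand side; the remaining FDs each lie inside some fragment. All dependencies are preserved.

lossy but dependency-preserving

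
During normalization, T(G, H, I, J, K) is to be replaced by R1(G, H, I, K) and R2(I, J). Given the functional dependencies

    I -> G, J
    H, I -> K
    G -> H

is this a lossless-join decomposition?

Yes

Common attributes: R1 ∩ R2 = {I}.
Closure of {I}: I → G, J applies, adding G, J; G → H applies, adding H; H, I → K applies, adding K. So (I)⁺ = {G, H, I, J, K}.
This closure contains every attribute of R1, so R1 ∩ R2 → R1. The join is lossless.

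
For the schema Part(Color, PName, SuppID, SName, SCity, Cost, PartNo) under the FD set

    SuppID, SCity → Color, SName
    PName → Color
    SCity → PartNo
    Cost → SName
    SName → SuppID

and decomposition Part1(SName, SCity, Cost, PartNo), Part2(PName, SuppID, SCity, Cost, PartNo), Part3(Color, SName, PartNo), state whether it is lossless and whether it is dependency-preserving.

Lossless test (chase): Rows 1 and 2 agree on Cost; apply Cost→SName and equate their SName entries. Rows 1 and 2 agree on SName; apply SName→SuppID and equate their SuppID entries. Rows 1 and 3 agree on SName; apply SName→SuppID and equate their SuppID entries. Rows 1 and 2 agree on SuppID, SCity; apply SuppID, SCity→Color, SName and equate their Color, SName entries. No row becomes fully distinguished — the join is lossy.
Dependency preservation: the restricted closure of {SuppID, SCity} across the fragments never reaches {Color, SName}, so SuppID, SCity → Color, SName cannot be enforced without a join — not preserved.

lossy and not dependency-preserving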